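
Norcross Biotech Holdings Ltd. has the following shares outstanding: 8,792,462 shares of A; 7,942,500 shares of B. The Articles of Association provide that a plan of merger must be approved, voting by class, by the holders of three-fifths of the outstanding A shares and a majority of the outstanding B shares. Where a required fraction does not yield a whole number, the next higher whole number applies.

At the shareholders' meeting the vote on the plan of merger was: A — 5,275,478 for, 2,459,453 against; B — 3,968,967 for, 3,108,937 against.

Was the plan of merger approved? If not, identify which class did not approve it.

A: 3/5 of 8792462 = 5275477.20, rounded up to 5275478; 5,275,478 required, 5,275,478 in favor — approved.
B: a majority of 7942500 is 3971251; 3,971,251 required, 3,968,967 in favor — not approved.

Not approved — the B shares did not give the required vote.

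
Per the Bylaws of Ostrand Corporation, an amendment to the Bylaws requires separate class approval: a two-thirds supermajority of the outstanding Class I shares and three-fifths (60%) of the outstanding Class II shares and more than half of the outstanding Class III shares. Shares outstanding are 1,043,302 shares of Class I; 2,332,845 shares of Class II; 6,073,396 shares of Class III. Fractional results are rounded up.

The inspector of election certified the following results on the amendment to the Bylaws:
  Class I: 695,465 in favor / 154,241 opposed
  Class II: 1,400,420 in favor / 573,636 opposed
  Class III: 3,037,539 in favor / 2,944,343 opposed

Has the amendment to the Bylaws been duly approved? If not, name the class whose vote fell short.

Not approved — the Class I shares did not give the required vote.

Class I: 2/3 of 1043302 = 695534.67, rounded up to 695535; 695,535 required, 695,465 in favor — not approved.
Class II: 3/5 of 2332845 = 1399707; 1,399,707 required, 1,400,420 in favor — approved.
Class III: a majority of 6073396 is 3036699; 3,036,699 required, 3,037,539 in favor — approved.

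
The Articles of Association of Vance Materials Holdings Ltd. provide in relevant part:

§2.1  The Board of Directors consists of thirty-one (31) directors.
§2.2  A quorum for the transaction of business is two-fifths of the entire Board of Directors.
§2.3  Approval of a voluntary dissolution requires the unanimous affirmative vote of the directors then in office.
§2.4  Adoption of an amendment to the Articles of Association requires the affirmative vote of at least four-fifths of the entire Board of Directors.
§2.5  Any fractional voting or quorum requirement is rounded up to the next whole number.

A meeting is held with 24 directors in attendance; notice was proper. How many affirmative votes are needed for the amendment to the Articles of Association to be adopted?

The amendment to the Articles of Association requires four-fifths of the entire Board of Directors (31).
4/5 of 31 = 24.80, rounded up to 25.
(Only 24 can vote, so the amendment to the Articles of Association cannot pass at this meeting, but the required vote is still 25.)

25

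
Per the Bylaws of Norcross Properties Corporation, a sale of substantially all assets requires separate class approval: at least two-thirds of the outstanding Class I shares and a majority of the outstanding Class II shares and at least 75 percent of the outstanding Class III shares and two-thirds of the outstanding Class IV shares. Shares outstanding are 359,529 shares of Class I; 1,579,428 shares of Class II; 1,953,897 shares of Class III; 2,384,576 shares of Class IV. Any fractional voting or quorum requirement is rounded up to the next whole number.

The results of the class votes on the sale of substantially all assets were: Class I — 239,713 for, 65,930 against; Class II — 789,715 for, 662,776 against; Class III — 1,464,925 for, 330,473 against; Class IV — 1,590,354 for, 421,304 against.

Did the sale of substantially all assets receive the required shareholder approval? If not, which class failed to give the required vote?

Class I: 2/3 of 359529 = 239686; 239,686 required, 239,713 in favor — approved.
Class II: a majority of 1579428 is 789715; 789,715 required, 789,715 in favor — approved.
Class III: 3/4 of 1953897 = 1465422.75, rounded up to 1465423; 1,465,423 required, 1,464,925 in favor — not approved.
Class IV: 2/3 of 2384576 = 1589717.33, rounded up to 1589718; 1,589,718 required, 1,590,354 in favor — approved.

Not approved — the Class III shares did not give the required vote.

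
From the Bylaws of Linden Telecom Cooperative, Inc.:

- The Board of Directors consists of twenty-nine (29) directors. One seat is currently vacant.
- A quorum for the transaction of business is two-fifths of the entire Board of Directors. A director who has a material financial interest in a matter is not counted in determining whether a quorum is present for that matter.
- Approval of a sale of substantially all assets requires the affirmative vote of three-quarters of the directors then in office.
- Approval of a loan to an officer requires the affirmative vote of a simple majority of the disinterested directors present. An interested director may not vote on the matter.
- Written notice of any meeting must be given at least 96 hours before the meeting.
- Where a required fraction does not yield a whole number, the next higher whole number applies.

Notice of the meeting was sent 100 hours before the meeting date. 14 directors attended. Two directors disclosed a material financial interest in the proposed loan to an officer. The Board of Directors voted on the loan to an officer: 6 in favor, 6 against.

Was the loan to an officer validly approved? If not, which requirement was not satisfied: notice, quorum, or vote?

Invalid — vote requirement not satisfied.

Notice: 100 hours given; 96 required (100 ≥ 96). Satisfied.
Quorum: 14 present, but the 2 interested directors do not count, leaving 12. Quorum is 12. Satisfied.
Vote: the loan to an officer requires a majority of the disinterested directors present (14 − 2 = 12). A majority of 12 is 7, so 7 affirmative votes are needed; 6 voted in favor. Not satisfied.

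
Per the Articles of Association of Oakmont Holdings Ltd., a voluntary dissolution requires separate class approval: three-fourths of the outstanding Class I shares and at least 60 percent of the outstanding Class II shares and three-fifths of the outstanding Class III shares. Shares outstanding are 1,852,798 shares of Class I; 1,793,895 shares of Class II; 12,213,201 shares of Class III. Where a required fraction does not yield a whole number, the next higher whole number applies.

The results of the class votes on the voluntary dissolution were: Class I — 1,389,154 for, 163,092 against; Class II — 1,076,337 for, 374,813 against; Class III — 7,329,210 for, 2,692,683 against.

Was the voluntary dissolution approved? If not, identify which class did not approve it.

Class I: 3/4 of 1852798 = 1389598.50, rounded up to 1389599; 1,389,599 required, 1,389,154 in favor — not approved.
Class II: 3/5 of 1793895 = 1076337; 1,076,337 required, 1,076,337 in favor — approved.
Class III: 3/5 of 12213201 = 7327920.60, rounded up to 7327921; 7,327,921 required, 7,329,210 in favor — approved.

Not approved — the Class I shares did not give the required vote.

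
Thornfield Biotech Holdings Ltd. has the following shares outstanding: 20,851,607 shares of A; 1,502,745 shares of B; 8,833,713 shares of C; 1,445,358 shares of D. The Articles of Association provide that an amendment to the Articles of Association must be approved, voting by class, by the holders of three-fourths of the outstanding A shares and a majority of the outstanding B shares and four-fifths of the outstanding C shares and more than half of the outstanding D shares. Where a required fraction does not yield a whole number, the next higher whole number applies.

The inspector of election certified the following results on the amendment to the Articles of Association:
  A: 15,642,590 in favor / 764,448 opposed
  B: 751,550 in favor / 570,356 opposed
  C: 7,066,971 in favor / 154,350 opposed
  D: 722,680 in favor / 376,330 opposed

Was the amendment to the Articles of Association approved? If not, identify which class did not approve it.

A: 3/4 of 20851607 = 15638705.25, rounded up to 15638706; 15,638,706 required, 15,642,590 in favor — approved.
B: a majority of 1502745 is 751373; 751,373 required, 751,550 in favor — approved.
C: 4/5 of 8833713 = 7066970.40, rounded up to 7066971; 7,066,971 required, 7,066,971 in favor — approved.
D: a majority of 1445358 is 722680; 722,680 required, 722,680 in favor — approved.

Approved — every class gave the required vote.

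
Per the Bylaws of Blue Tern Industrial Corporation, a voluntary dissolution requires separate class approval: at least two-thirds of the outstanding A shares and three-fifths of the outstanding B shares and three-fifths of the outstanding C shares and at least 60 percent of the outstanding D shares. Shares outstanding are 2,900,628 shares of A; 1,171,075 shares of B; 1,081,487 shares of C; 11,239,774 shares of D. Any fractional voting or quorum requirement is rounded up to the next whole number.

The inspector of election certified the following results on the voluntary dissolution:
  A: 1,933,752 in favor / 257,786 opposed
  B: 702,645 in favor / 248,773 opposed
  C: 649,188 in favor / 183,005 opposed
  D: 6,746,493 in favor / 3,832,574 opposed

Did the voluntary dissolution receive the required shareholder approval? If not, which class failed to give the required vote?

A: 2/3 of 2900628 = 1933752; 1,933,752 required, 1,933,752 in favor — approved.
B: 3/5 of 1171075 = 702645; 702,645 required, 702,645 in favor — approved.
C: 3/5 of 1081487 = 648892.20, rounded up to 648893; 648,893 required, 649,188 in favor — approved.
D: 3/5 of 11239774 = 6743864.40, rounded up to 6743865; 6,743,865 required, 6,746,493 in favor — approved.

Approved — every class gave the required vote.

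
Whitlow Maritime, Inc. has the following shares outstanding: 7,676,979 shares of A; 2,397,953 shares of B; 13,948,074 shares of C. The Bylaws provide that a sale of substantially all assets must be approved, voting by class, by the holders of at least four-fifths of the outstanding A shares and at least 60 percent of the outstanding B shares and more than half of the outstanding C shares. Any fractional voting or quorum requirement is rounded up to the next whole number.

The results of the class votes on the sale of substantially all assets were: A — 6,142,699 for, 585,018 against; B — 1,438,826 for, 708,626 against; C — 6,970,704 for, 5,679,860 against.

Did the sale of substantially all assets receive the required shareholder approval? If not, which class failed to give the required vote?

A: 4/5 of 7676979 = 6141583.20, rounded up to 6141584; 6,141,584 required, 6,142,699 in favor — approved.
B: 3/5 of 2397953 = 1438771.80, rounded up to 1438772; 1,438,772 required, 1,438,826 in favor — approved.
C: a majority of 13948074 is 6974038; 6,974,038 required, 6,970,704 in favor — not approved.

Not approved — the C shares did not give the required vote.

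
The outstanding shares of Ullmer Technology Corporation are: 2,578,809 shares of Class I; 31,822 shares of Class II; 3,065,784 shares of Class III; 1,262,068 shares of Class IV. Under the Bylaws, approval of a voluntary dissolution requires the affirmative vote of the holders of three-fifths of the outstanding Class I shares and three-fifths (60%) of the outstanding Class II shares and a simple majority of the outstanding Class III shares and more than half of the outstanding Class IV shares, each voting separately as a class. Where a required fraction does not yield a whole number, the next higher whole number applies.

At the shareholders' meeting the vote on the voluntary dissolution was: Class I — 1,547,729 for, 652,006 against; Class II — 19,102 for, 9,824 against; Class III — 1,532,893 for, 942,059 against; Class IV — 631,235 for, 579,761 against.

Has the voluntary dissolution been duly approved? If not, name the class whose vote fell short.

Class I: 3/5 of 2578809 = 1547285.40, rounded up to 1547286; 1,547,286 required, 1,547,729 in favor — approved.
Class II: 3/5 of 31822 = 19093.20, rounded up to 19094; 19,094 required, 19,102 in favor — approved.
Class III: a majority of 3065784 is 1532893; 1,532,893 required, 1,532,893 in favor — approved.
Class IV: a majority of 1262068 is 631035; 631,035 required, 631,235 in favor — approved.

Approved — every class gave the required vote.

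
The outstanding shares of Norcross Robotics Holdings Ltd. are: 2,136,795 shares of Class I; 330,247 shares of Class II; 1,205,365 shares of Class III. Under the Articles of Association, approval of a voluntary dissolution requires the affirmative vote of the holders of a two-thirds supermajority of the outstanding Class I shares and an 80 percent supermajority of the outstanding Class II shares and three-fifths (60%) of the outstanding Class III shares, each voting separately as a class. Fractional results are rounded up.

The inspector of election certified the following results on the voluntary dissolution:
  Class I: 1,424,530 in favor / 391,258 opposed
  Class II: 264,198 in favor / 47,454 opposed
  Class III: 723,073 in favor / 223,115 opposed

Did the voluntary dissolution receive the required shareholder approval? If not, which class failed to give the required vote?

Class I: 2/3 of 2136795 = 1424530; 1,424,530 required, 1,424,530 in favor — approved.
Class II: 4/5 of 330247 = 264197.60, rounded up to 264198; 264,198 required, 264,198 in favor — approved.
Class III: 3/5 of 1205365 = 723219; 723,219 required, 723,073 in favor — not approved.

Not approved — the Class III shares did not give the required vote.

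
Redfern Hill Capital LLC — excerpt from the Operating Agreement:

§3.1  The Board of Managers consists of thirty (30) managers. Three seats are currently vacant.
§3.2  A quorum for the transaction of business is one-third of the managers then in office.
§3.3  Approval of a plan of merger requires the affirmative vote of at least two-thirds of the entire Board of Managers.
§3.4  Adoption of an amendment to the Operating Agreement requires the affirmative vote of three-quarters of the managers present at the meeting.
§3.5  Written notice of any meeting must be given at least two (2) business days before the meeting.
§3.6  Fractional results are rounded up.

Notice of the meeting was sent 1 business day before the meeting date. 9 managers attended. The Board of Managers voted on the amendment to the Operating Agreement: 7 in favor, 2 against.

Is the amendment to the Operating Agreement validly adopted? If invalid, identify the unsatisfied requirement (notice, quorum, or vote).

Notice: 1 business day given; 2 required (1 < 2). Not satisfied.
Quorum: 9 present; quorum is 9. Satisfied.
Vote: the amendment to the Operating Agreement requires three-fourths of the managers present (9). 3/4 of 9 = 6.75, rounded up to 7, so 7 affirmative votes are needed; 7 voted in favor. Satisfied.

Invalid — notice requirement not satisfied.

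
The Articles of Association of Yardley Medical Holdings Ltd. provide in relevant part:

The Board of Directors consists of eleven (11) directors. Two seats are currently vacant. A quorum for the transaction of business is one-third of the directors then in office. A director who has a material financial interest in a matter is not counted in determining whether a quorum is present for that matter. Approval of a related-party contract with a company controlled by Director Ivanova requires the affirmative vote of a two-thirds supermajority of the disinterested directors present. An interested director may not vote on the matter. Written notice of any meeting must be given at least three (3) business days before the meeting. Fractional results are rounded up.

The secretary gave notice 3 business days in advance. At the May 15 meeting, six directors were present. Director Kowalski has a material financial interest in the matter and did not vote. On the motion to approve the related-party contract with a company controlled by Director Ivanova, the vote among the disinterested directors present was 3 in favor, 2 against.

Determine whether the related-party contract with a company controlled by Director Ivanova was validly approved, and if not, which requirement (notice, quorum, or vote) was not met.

Notice: 3 business days given; 3 required (3 ≥ 3). Satisfied.
Quorum: 6 present, but the 1 interested director does not count, leaving 5. Quorum is 3. Satisfied.
Vote: the related-party contract with a company controlled by Director Ivanova requires two-thirds of the disinterested directors present (6 − 1 = 5). 2/3 of 5 = 3.33, rounded up to 4, so 4 affirmative votes are needed; 3 voted in favor. Not satisfied.

Invalid — vote requirement not satisfied.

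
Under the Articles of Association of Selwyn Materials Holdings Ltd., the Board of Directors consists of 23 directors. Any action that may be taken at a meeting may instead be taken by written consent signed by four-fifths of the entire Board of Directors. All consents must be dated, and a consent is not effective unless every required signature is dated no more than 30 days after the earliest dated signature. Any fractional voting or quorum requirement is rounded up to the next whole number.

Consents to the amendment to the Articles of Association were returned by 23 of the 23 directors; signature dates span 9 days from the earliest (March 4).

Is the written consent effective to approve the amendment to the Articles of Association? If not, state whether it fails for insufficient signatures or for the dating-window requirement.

Effective — both the signature and dating-window requirements are satisfied.

Signatures required: four-fifths of 23 — 4/5 of 23 = 18.40, rounded up to 19, so 19 needed; 23 signed. Sufficient.
Dating window: the latest signature is 9 days after the earliest; the limit is 30 days. Within the window.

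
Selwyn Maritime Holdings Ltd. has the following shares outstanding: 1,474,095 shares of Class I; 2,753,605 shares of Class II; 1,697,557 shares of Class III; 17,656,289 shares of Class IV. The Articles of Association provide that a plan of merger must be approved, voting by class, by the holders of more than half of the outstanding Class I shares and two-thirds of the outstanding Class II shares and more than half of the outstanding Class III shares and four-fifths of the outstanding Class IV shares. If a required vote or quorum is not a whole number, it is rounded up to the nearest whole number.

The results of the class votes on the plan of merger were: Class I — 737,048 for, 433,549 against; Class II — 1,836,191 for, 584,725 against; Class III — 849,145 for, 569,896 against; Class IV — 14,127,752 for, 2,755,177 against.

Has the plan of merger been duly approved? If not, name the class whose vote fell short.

Approved — every class gave the required vote.

Class I: a majority of 1474095 is 737048; 737,048 required, 737,048 in favor — approved.
Class II: 2/3 of 2753605 = 1835736.67, rounded up to 1835737; 1,835,737 required, 1,836,191 in favor — approved.
Class III: a majority of 1697557 is 848779; 848,779 required, 849,145 in favor — approved.
Class IV: 4/5 of 17656289 = 14125031.20, rounded up to 14125032; 14,125,032 required, 14,127,752 in favor — approved.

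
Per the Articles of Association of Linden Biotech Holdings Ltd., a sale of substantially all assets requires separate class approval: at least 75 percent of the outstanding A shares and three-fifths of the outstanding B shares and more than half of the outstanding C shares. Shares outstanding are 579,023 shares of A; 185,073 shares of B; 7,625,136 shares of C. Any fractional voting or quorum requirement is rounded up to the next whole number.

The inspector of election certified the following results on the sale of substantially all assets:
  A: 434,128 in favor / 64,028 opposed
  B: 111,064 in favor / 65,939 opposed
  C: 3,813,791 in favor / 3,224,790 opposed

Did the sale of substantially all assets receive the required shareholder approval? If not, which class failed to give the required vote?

A: 3/4 of 579023 = 434267.25, rounded up to 434268; 434,268 required, 434,128 in favor — not approved.
B: 3/5 of 185073 = 111043.80, rounded up to 111044; 111,044 required, 111,064 in favor — approved.
C: a majority of 7625136 is 3812569; 3,812,569 required, 3,813,791 in favor — approved.

Not approved — the A shares did not give the required vote.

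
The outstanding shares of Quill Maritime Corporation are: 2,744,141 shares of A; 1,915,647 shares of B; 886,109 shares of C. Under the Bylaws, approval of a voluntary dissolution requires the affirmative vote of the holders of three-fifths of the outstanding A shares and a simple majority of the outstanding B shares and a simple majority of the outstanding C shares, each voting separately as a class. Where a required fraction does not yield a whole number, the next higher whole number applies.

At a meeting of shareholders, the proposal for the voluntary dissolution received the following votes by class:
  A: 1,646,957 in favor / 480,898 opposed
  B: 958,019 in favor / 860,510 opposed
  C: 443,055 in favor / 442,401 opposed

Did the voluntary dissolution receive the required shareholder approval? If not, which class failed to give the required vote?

A: 3/5 of 2744141 = 1646484.60, rounded up to 1646485; 1,646,485 required, 1,646,957 in favor — approved.
B: a majority of 1915647 is 957824; 957,824 required, 958,019 in favor — approved.
C: a majority of 886109 is 443055; 443,055 required, 443,055 in favor — approved.

Approved — every class gave the required vote.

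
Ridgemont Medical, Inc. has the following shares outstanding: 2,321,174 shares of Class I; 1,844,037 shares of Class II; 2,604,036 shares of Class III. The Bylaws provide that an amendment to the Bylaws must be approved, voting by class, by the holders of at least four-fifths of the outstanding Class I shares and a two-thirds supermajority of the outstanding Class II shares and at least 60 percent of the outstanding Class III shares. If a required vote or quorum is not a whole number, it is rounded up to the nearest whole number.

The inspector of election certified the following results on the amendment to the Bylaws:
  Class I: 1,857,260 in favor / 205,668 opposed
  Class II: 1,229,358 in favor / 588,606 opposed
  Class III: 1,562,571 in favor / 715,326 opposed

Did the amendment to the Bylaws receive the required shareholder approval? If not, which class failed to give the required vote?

Approved — every class gave the required vote.

Class I: 4/5 of 2321174 = 1856939.20, rounded up to 1856940; 1,856,940 required, 1,857,260 in favor — approved.
Class II: 2/3 of 1844037 = 1229358; 1,229,358 required, 1,229,358 in favor — approved.
Class III: 3/5 of 2604036 = 1562421.60, rounded up to 1562422; 1,562,422 required, 1,562,571 in favor — approved.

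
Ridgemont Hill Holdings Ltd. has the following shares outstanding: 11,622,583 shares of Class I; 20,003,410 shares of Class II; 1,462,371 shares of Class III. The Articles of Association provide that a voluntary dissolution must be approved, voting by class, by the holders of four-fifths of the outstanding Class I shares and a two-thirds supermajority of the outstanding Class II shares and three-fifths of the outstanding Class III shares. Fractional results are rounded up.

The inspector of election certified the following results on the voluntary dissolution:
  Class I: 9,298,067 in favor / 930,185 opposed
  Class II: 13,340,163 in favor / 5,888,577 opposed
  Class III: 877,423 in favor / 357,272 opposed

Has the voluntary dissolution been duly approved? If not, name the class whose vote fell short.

Approved — every class gave the required vote.

Class I: 4/5 of 11622583 = 9298066.40, rounded up to 9298067; 9,298,067 required, 9,298,067 in favor — approved.
Class II: 2/3 of 20003410 = 13335606.67, rounded up to 13335607; 13,335,607 required, 13,340,163 in favor — approved.
Class III: 3/5 of 1462371 = 877422.60, rounded up to 877423; 877,423 required, 877,423 in favor — approved.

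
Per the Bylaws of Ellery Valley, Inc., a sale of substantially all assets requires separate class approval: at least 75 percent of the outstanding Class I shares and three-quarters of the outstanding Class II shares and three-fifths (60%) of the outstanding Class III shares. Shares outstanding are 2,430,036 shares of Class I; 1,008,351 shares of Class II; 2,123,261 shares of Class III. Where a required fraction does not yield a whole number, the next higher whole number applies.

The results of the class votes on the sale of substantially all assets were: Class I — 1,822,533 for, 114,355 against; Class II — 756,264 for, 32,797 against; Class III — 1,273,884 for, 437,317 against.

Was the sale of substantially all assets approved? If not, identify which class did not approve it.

Class I: 3/4 of 2430036 = 1822527; 1,822,527 required, 1,822,533 in favor — approved.
Class II: 3/4 of 1008351 = 756263.25, rounded up to 756264; 756,264 required, 756,264 in favor — approved.
Class III: 3/5 of 2123261 = 1273956.60, rounded up to 1273957; 1,273,957 required, 1,273,884 in favor — not approved.

Not approved — the Class III shares did not give the required vote.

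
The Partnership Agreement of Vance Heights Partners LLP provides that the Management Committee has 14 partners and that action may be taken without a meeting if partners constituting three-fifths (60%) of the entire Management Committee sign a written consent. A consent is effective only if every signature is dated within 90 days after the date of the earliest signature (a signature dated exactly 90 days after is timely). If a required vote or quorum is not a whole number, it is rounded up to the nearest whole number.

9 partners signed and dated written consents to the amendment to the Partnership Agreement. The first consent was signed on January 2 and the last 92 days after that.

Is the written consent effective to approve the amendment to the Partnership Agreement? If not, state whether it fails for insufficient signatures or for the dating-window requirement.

Not effective — dating-window requirement not satisfied.

Signatures required: three-fifths (60%) of 14 — 3/5 of 14 = 8.40, rounded up to 9, so 9 needed; 9 signed. Sufficient.
Dating window: the latest signature is 92 days after the earliest; the limit is 90 days. Outside the window.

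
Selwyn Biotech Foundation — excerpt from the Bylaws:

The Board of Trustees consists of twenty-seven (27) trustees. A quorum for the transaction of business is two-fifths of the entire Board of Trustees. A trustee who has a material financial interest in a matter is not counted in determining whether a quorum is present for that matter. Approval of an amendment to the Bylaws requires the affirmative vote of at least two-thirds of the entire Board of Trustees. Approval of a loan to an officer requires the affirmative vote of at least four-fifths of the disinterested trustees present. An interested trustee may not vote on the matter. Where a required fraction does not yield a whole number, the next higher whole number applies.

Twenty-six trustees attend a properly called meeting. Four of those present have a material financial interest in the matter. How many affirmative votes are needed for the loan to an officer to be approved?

The loan to an officer requires four-fifths of the disinterested trustees present (26 − 4 = 22).
4/5 of 22 = 17.60, rounded up to 18.

18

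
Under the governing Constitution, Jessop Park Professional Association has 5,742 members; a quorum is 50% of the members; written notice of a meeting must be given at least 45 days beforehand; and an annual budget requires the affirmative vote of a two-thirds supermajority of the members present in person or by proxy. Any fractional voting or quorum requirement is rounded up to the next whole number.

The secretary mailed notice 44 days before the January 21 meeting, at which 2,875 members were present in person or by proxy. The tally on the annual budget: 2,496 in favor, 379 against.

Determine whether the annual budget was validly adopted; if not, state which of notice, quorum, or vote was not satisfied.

Notice: 44 days given; 45 required. Not satisfied.
Quorum: 50% of 5,742 = 2,871; 2,875 present. Satisfied.
Vote: requires two-thirds of those present (2,875); 2/3 of 2875 = 1916.67, rounded up to 1917, so 1,917 needed; 2,496 in favor. Satisfied.

Invalid — notice requirement not satisfied.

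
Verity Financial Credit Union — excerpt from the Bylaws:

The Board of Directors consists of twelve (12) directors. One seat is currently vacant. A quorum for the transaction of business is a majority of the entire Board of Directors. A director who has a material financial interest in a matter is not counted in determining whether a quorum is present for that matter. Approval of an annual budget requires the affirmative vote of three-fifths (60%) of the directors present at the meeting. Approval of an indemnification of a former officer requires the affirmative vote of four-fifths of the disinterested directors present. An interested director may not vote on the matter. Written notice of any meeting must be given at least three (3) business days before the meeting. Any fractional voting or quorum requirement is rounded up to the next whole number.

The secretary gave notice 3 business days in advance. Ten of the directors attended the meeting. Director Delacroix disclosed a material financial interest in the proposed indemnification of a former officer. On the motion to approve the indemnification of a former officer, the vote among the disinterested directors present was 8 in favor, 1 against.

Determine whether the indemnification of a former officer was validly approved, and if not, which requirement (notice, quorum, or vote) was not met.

Notice: 3 business days given; 3 required (3 ≥ 3). Satisfied.
Quorum: 10 present, but the 1 interested director does not count, leaving 9. Quorum is 7. Satisfied.
Vote: the indemnification of a former officer requires four-fifths of the disinterested directors present (10 − 1 = 9). 4/5 of 9 = 7.20, rounded up to 8, so 8 affirmative votes are needed; 8 voted in favor. Satisfied.

Valid — all requirements satisfied.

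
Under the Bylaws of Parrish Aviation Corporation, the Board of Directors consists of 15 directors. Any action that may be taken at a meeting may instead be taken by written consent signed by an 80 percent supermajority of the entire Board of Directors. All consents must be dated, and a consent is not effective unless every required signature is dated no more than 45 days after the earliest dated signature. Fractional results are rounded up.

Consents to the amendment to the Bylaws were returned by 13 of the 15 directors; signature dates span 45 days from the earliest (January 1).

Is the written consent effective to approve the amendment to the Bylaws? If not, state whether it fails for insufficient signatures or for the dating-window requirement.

Effective — both the signature and dating-window requirements are satisfied.

Signatures required: an 80 percent supermajority of 15 — 4/5 of 15 = 12, so 12 needed; 13 signed. Sufficient.
Dating window: the latest signature is 45 days after the earliest; the limit is 45 days. Within the window.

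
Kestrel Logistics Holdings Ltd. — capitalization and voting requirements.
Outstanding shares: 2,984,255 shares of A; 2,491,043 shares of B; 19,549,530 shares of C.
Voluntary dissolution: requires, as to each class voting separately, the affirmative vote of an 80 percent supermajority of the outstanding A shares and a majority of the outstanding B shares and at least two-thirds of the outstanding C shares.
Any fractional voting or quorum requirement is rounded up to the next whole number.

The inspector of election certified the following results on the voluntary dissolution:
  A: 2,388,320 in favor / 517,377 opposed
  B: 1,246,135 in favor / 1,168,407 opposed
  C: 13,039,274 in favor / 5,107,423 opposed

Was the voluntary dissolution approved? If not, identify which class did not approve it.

Approved — every class gave the required vote.

A: 4/5 of 2984255 = 2387404; 2,387,404 required, 2,388,320 in favor — approved.
B: a majority of 2491043 is 1245522; 1,245,522 required, 1,246,135 in favor — approved.
C: 2/3 of 19549530 = 13033020; 13,033,020 required, 13,039,274 in favor — approved.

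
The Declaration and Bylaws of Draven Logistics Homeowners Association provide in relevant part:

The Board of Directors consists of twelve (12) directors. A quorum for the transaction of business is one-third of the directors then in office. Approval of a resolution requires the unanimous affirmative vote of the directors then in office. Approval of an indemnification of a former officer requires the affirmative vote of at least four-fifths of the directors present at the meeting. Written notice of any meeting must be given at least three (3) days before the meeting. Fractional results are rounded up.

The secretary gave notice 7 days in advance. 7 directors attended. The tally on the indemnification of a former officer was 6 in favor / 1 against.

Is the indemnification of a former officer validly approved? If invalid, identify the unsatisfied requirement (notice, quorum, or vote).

Notice: 7 days given; 3 required (7 ≥ 3). Satisfied.
Quorum: 7 present; quorum is 4. Satisfied.
Vote: the indemnification of a former officer requires four-fifths of the directors present (7). 4/5 of 7 = 5.60, rounded up to 6, so 6 affirmative votes are needed; 6 voted in favor. Satisfied.

Valid — all requirements satisfied.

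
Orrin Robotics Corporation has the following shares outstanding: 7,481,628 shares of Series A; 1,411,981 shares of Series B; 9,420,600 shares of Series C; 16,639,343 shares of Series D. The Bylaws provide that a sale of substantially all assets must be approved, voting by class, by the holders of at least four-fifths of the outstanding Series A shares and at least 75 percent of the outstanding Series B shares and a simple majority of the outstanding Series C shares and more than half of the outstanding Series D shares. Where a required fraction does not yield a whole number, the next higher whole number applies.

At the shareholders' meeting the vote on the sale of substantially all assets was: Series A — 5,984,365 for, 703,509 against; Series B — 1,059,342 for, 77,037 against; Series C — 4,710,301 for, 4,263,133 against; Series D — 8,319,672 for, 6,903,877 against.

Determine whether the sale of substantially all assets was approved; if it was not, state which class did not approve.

Not approved — the Series A shares did not give the required vote.

Series A: 4/5 of 7481628 = 5985302.40, rounded up to 5985303; 5,985,303 required, 5,984,365 in favor — not approved.
Series B: 3/4 of 1411981 = 1058985.75, rounded up to 1058986; 1,058,986 required, 1,059,342 in favor — approved.
Series C: a majority of 9420600 is 4710301; 4,710,301 required, 4,710,301 in favor — approved.
Series D: a majority of 16639343 is 8319672; 8,319,672 required, 8,319,672 in favor — approved.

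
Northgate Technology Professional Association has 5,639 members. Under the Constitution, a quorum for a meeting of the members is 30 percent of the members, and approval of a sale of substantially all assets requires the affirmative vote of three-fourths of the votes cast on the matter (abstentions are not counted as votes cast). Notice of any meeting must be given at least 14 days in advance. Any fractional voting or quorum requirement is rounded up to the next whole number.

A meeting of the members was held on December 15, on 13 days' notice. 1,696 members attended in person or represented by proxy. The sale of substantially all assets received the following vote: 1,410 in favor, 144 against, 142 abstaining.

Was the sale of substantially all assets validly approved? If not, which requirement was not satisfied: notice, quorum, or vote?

Notice: 13 days given; 14 required. Not satisfied.
Quorum: 30% of 5,639 = 1,691.70, rounded up to 1,692; 1,696 present. Satisfied.
Vote: requires three-fourths of the votes cast (1,696 − 142 abstaining = 1,554); 3/4 of 1554 = 1165.50, rounded up to 1166, so 1,166 needed; 1,410 in favor. Satisfied.

Invalid — notice requirement not satisfied.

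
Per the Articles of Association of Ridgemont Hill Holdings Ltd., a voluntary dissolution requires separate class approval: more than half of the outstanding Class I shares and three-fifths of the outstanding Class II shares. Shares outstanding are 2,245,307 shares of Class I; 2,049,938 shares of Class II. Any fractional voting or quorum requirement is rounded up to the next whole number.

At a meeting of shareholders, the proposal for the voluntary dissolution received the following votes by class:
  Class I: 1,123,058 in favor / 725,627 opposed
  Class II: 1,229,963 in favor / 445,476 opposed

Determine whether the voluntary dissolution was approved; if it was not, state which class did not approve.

Approved — every class gave the required vote.

Class I: a majority of 2245307 is 1122654; 1,122,654 required, 1,123,058 in favor — approved.
Class II: 3/5 of 2049938 = 1229962.80, rounded up to 1229963; 1,229,963 required, 1,229,963 in favor — approved.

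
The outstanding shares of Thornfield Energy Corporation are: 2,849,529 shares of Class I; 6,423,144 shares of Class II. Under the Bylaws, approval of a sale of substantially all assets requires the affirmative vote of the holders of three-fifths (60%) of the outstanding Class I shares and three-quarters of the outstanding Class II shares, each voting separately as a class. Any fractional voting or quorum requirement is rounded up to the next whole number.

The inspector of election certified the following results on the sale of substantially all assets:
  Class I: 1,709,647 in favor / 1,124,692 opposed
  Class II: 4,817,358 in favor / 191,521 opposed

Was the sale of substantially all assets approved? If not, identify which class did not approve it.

Not approved — the Class I shares did not give the required vote.

Class I: 3/5 of 2849529 = 1709717.40, rounded up to 1709718; 1,709,718 required, 1,709,647 in favor — not approved.
Class II: 3/4 of 6423144 = 4817358; 4,817,358 required, 4,817,358 in favor — approved.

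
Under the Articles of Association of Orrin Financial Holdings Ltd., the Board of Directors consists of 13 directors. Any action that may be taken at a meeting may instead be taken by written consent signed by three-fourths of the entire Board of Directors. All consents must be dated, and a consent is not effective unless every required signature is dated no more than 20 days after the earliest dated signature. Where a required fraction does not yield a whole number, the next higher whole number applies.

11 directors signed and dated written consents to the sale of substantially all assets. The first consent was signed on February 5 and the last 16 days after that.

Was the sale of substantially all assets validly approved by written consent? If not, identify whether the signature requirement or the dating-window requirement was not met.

Effective — both the signature and dating-window requirements are satisfied.

Signatures required: three-fourths of 13 — 3/4 of 13 = 9.75, rounded up to 10, so 10 needed; 11 signed. Sufficient.
Dating window: the latest signature is 16 days after the earliest; the limit is 20 days. Within the window.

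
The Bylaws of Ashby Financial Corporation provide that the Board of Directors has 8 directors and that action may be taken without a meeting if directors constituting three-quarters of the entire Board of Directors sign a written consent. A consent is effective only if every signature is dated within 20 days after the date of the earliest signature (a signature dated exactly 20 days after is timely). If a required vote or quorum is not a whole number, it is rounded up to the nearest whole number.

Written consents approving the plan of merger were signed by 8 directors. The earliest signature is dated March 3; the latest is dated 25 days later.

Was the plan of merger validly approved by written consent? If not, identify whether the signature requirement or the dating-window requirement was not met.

Signatures required: three-quarters of 8 — 3/4 of 8 = 6, so 6 needed; 8 signed. Sufficient.
Dating window: the latest signature is 25 days after the earliest; the limit is 20 days. Outside the window.

Not effective — dating-window requirement not satisfied.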